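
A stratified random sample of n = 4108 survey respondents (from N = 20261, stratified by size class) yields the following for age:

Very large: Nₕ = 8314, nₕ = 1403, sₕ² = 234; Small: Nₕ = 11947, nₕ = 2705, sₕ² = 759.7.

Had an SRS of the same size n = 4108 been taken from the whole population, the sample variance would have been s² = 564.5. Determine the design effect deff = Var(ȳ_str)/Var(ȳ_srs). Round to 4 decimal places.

0.9026

Var(ȳ_str) = Σ Wₕ²(1−fₕ)sₕ²/nₕ with Wₕ = Nₕ/20261:
  Very large: (8314/20261)²·(1−1403/8314)·234/1403 = 0.023344649
  Small: (11947/20261)²·(1−2705/11947)·759.7/2705 = 0.075540165
  → Var(ȳ_str) = 0.098884814.
Var(ȳ_srs) = (1 − 4108/20261)·564.5/4108 = 0.10955339.
deff = 0.098884814 / 0.10955339 = 0.9026.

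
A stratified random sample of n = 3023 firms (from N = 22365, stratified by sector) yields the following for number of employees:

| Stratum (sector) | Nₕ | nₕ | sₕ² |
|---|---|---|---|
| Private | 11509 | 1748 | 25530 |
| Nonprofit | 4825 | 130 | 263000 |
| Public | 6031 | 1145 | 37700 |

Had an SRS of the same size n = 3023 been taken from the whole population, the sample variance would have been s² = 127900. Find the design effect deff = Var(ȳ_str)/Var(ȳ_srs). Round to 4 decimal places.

Var(ȳ_str) = Σ Wₕ²(1−fₕ)sₕ²/nₕ with Wₕ = Nₕ/22365:
  Private: (11509/22365)²·(1−1748/11509)·25530/1748 = 3.2802239
  Nonprofit: (4825/22365)²·(1−130/4825)·263000/130 = 91.623632
  Public: (6031/22365)²·(1−1145/6031)·37700/1145 = 1.9397281
  → Var(ȳ_str) = 96.843584.
Var(ȳ_srs) = (1 − 3023/22365)·127900/3023 = 36.590208.
deff = 96.843584 / 36.590208 = 2.6467.

2.6467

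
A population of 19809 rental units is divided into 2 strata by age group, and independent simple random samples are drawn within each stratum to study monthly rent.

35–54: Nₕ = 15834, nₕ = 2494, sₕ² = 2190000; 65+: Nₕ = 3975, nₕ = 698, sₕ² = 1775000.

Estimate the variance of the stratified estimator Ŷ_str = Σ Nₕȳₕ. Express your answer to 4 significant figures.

Var(Ŷ_str) = Σₕ Nₕ²(1 − fₕ)sₕ²/nₕ.
35–54: 15834²·(1 − 2494/15834)·2190000/2494 = 1.8547874 × 10^11.
65+: 3975²·(1 − 698/3975)·1775000/698 = 3.3125047 × 10^10.
Sum = 2.1860379 × 10^11.

2.186 × 10^11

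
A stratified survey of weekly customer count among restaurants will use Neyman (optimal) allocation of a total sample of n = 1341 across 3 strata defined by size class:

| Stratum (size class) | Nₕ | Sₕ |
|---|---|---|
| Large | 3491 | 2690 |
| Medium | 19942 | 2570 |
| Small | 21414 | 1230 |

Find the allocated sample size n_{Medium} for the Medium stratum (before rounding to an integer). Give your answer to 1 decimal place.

Neyman allocation: nₕ = n·NₕSₕ / Σⱼ NⱼSⱼ.
Σ NⱼSⱼ = 3491·2690 + 19942·2570 + 21414·1230 = 8.698095 × 10^7.
n_{Medium} = 1341·19942·2570 / (8.698095 × 10^7) = 790.1.

790.1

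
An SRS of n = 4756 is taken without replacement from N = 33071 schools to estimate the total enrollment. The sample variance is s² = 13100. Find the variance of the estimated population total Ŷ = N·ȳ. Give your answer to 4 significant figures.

2.579 × 10^9

Var(Ŷ) = N²·Var(ȳ) = N²·(1 − n/N)·s²/n.
f = 4756/33071 = 0.14381180; Var(ȳ) = 0.85618820·13100/4756 = 2.358298.
Var(Ŷ) = 33071² · 2.358298 = 2.5792494 × 10^9.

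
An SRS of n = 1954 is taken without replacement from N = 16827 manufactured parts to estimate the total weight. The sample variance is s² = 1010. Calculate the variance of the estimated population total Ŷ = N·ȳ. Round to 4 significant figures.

Var(Ŷ) = N²·Var(ȳ) = N²·(1 − n/N)·s²/n.
f = 1954/16827 = 0.11612290; Var(ȳ) = 0.88387710·1010/1954 = 0.45686585.
Var(Ŷ) = 16827² · 0.45686585 = 1.2936062 × 10^8.

1.294 × 10^8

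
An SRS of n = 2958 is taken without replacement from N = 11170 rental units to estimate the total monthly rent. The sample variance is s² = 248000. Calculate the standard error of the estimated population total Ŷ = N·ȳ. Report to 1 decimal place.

Var(Ŷ) = N²·Var(ȳ) = N²·(1 − n/N)·s²/n.
f = 2958/11170 = 0.26481647; Var(ȳ) = 0.73518353·248000/2958 = 61.638105.
Var(Ŷ) = 11170² · 61.638105 = 7.6905186 × 10^9.
SE(Ŷ) = √(7.6905186 × 10^9) = 87695.6.

87695.6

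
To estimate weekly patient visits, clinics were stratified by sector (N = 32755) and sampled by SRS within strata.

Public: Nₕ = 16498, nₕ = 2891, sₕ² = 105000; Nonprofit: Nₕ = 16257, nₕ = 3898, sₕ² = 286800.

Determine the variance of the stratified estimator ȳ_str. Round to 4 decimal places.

Var(ȳ_str) = Σₕ Wₕ²(1 − fₕ)sₕ²/nₕ with Wₕ = Nₕ/N, N = 32755.
Public: Wₕ = 0.50367883; term = 0.50367883²·(1 − 0.17523336)·105000/2891 = 7.5994066.
Nonprofit: Wₕ = 0.49632117; term = 0.49632117²·(1 − 0.23977364)·286800/3898 = 13.778624.
Sum = 21.378031.

21.3780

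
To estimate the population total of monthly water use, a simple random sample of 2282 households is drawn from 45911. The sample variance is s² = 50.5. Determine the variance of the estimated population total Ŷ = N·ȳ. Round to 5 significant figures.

4.4327 × 10^7

Var(Ŷ) = N²·Var(ȳ) = N²·(1 − n/N)·s²/n.
f = 2282/45911 = 0.04970486; Var(ȳ) = 0.95029514·50.5/2282 = 0.021029757.
Var(Ŷ) = 45911² · 0.021029757 = 4.4326941 × 10^7.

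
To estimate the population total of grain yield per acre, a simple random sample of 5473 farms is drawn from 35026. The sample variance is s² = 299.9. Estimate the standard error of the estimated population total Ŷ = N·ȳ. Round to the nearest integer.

Var(Ŷ) = N²·Var(ȳ) = N²·(1 − n/N)·s²/n.
f = 5473/35026 = 0.15625535; Var(ȳ) = 0.84374465·299.9/5473 = 0.046234062.
Var(Ŷ) = 35026² · 0.046234062 = 5.6720903 × 10^7.
SE(Ŷ) = √(5.6720903 × 10^7) = 7531.

7531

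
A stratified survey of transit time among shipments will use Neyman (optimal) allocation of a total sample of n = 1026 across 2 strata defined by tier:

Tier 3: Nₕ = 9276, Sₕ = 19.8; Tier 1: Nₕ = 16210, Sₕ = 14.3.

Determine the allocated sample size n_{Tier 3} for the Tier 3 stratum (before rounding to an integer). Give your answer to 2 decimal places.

Neyman allocation: nₕ = n·NₕSₕ / Σⱼ NⱼSⱼ.
Σ NⱼSⱼ = 9276·19.8 + 16210·14.3 = 415467.8.
n_{Tier 3} = 1026·9276·19.8 / 415467.8 = 453.56.

453.56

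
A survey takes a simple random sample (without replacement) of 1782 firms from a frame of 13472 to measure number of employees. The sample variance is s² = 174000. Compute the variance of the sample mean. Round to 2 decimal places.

84.73

Under SRS without replacement, Var(ȳ) = (1 − f)·s²/n with f = n/N = 1782/13472 = 0.13227435.
Var(ȳ) = (1 − 0.13227435)·174000/1782 = 0.86772565·97.643098 = 84.727421.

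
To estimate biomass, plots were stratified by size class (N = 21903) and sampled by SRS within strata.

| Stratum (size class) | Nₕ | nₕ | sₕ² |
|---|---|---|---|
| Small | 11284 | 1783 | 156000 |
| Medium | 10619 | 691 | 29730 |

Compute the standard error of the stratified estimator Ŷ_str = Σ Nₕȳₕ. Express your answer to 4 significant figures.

118000

Var(Ŷ_str) = Σₕ Nₕ²(1 − fₕ)sₕ²/nₕ.
Small: 11284²·(1 − 1783/11284)·156000/1783 = 9.3800607 × 10^9.
Medium: 10619²·(1 − 691/10619)·29730/691 = 4.5358873 × 10^9.
Sum = 1.3915948 × 10^10.
SE = √(1.3915948 × 10^10) = 118000.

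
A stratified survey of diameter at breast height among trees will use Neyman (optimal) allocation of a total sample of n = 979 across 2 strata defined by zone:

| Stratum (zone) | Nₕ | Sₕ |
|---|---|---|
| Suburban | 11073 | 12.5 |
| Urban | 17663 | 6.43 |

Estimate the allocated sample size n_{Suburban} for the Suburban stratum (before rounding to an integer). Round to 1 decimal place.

537.8

Neyman allocation: nₕ = n·NₕSₕ / Σⱼ NⱼSⱼ.
Σ NⱼSⱼ = 11073·12.5 + 17663·6.43 = 251985.59.
n_{Suburban} = 979·11073·12.5 / 251985.59 = 537.8.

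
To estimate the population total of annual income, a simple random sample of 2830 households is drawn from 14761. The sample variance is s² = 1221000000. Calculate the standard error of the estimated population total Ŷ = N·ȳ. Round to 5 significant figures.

Var(Ŷ) = N²·Var(ȳ) = N²·(1 − n/N)·s²/n.
f = 2830/14761 = 0.19172143; Var(ȳ) = 0.80827857·1221000000/2830 = 348730.79.
Var(Ŷ) = 14761² · 348730.79 = 7.5983948 × 10^13.
SE(Ŷ) = √(7.5983948 × 10^13) = 8.7169 × 10^6.

8.7169 × 10^6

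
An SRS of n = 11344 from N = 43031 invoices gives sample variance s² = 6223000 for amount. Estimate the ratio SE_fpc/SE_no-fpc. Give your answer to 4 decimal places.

f = n/N = 11344/43031 = 0.26362390.
SE_no-fpc = √(s²/n) = 23.421613; SE_fpc = √((1−f)s²/n) = 20.098638.
Ratio = √(1−f) = 0.85812359.

0.8581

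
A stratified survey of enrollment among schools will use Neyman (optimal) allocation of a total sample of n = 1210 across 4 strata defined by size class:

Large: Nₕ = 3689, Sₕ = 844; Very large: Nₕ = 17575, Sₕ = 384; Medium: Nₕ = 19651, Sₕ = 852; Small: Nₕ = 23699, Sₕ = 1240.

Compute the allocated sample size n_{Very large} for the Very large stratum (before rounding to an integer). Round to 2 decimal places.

145.84

Neyman allocation: nₕ = n·NₕSₕ / Σⱼ NⱼSⱼ.
Σ NⱼSⱼ = 3689·844 + 17575·384 + 19651·852 + 23699·1240 = 5.5991728 × 10^7.
n_{Very large} = 1210·17575·384 / (5.5991728 × 10^7) = 145.84.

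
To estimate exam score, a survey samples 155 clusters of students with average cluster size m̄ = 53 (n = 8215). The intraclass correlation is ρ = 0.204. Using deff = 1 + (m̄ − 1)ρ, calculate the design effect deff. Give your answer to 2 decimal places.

deff = 1 + (53 − 1)·0.204 = 1 + 10.608 = 11.608.

11.61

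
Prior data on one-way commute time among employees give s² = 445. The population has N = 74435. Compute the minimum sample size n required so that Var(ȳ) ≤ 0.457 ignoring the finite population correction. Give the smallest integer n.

974

Without fpc, n₀ = s²/D = 445/0.457 = 973.7418.
Rounding up, n = 974.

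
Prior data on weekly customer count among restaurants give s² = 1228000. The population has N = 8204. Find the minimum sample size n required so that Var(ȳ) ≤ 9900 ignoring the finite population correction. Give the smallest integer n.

125

Without fpc, n₀ = s²/D = 1228000/9900 = 124.0404.
Rounding up, n = 125.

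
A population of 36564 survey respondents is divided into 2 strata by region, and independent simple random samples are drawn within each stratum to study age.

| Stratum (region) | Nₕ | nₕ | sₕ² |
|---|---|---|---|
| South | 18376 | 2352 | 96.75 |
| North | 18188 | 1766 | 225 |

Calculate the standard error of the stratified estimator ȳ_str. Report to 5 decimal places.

Var(ȳ_str) = Σₕ Wₕ²(1 − fₕ)sₕ²/nₕ with Wₕ = Nₕ/N, N = 36564.
South: Wₕ = 0.50257083; term = 0.50257083²·(1 − 0.12799303)·96.75/2352 = 0.0090599995.
North: Wₕ = 0.49742917; term = 0.49742917²·(1 − 0.09709699)·225/1766 = 0.028463966.
Sum = 0.037523966.
SE = √(0.037523966) = 0.19371.

0.19371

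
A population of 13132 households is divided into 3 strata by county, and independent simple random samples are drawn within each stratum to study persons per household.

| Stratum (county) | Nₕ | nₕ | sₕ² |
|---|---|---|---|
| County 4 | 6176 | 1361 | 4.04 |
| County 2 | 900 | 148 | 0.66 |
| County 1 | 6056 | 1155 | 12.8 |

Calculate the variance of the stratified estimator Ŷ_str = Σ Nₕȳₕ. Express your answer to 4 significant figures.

Var(Ŷ_str) = Σₕ Nₕ²(1 − fₕ)sₕ²/nₕ.
County 4: 6176²·(1 − 1361/6176)·4.04/1361 = 88272.783.
County 2: 900²·(1 − 148/900)·0.66/148 = 3018.1622.
County 1: 6056²·(1 − 1155/6056)·12.8/1155 = 328926.27.
Sum = 420217.22.

420200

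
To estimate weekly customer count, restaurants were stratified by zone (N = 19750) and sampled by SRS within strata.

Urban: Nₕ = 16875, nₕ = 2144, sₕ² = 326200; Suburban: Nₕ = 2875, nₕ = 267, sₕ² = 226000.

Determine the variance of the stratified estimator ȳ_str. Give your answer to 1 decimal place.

113.2

Var(ȳ_str) = Σₕ Wₕ²(1 − fₕ)sₕ²/nₕ with Wₕ = Nₕ/N, N = 19750.
Urban: Wₕ = 0.85443038; term = 0.85443038²·(1 − 0.12705185)·326200/2144 = 96.961871.
Suburban: Wₕ = 0.14556962; term = 0.14556962²·(1 − 0.09286957)·226000/267 = 16.270782.
Sum = 113.23265.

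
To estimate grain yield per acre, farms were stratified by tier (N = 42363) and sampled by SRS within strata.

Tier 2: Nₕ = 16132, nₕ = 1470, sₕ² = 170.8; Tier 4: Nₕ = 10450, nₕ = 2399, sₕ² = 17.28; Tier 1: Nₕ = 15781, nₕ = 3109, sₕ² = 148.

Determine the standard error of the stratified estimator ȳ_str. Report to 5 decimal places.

0.14476

Var(ȳ_str) = Σₕ Wₕ²(1 − fₕ)sₕ²/nₕ with Wₕ = Nₕ/N, N = 42363.
Tier 2: Wₕ = 0.38080400; term = 0.38080400²·(1 − 0.09112323)·170.8/1470 = 0.015313644.
Tier 4: Wₕ = 0.24667753; term = 0.24667753²·(1 − 0.22956938)·17.28/2399 = 3.3768066 × 10^-4.
Tier 1: Wₕ = 0.37251847; term = 0.37251847²·(1 − 0.19700906)·148/3109 = 0.0053045343.
Sum = 0.020955859.
SE = √(0.020955859) = 0.14476.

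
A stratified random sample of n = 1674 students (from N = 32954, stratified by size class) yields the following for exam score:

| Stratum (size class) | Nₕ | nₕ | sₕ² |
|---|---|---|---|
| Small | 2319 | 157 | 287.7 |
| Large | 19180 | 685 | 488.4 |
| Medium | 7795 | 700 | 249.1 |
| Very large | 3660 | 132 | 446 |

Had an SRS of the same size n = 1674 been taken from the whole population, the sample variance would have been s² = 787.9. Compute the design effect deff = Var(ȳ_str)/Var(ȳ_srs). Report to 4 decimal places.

0.6707

Var(ȳ_str) = Σ Wₕ²(1−fₕ)sₕ²/nₕ with Wₕ = Nₕ/32954:
  Small: (2319/32954)²·(1−157/2319)·287.7/157 = 0.008460195
  Large: (19180/32954)²·(1−685/19180)·488.4/685 = 0.23290121
  Medium: (7795/32954)²·(1−700/7795)·249.1/700 = 0.01812291
  Very large: (3660/32954)²·(1−132/3660)·446/132 = 0.040174855
  → Var(ȳ_str) = 0.29965917.
Var(ȳ_srs) = (1 − 1674/32954)·787.9/1674 = 0.44675997.
deff = 0.29965917 / 0.44675997 = 0.6707.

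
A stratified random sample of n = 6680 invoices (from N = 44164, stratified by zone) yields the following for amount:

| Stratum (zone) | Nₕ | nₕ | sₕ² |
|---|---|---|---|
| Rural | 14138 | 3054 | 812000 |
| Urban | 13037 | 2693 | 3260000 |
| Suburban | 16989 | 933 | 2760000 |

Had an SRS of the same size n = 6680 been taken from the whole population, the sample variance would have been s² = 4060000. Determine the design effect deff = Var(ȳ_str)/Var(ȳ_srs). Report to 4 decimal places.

1.0056

Var(ȳ_str) = Σ Wₕ²(1−fₕ)sₕ²/nₕ with Wₕ = Nₕ/44164:
  Rural: (14138/44164)²·(1−3054/14138)·812000/3054 = 21.361645
  Urban: (13037/44164)²·(1−2693/13037)·3260000/2693 = 83.697141
  Suburban: (16989/44164)²·(1−933/16989)·2760000/933 = 413.7098
  → Var(ȳ_str) = 518.76859.
Var(ȳ_srs) = (1 − 6680/44164)·4060000/6680 = 515.85435.
deff = 518.76859 / 515.85435 = 1.0056.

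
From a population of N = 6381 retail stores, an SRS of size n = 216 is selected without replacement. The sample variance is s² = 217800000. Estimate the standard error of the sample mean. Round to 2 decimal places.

987.02

Under SRS without replacement, Var(ȳ) = (1 − f)·s²/n with f = n/N = 216/6381 = 0.03385049.
Var(ȳ) = (1 − 0.03385049)·217800000/216 = 0.96614951·1.0083333 × 10^6 = 974200.75.
SE(ȳ) = √(974200.75) = 987.02.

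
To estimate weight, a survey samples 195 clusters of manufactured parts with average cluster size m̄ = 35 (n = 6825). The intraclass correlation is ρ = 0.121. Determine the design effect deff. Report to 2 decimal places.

5.11

deff = 1 + (35 − 1)·0.121 = 1 + 4.114 = 5.114.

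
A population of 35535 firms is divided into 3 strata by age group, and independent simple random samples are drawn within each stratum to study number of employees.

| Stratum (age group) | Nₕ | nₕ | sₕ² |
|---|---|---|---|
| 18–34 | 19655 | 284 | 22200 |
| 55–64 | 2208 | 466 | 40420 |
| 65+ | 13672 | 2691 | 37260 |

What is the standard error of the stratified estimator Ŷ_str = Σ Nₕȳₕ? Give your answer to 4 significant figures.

179400

Var(Ŷ_str) = Σₕ Nₕ²(1 − fₕ)sₕ²/nₕ.
18–34: 19655²·(1 − 284/19655)·22200/284 = 2.9761836 × 10^10.
55–64: 2208²·(1 − 466/2208)·40420/466 = 3.3362425 × 10^8.
65+: 13672²·(1 − 2691/13672)·37260/2691 = 2.078754 × 10^9.
Sum = 3.2174214 × 10^10.
SE = √(3.2174214 × 10^10) = 179400.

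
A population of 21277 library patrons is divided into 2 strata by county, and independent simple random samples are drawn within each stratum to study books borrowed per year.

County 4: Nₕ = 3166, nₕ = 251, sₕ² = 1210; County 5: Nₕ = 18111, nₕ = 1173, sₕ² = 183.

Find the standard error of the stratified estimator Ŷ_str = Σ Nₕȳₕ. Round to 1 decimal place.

9609.8

Var(Ŷ_str) = Σₕ Nₕ²(1 − fₕ)sₕ²/nₕ.
County 4: 3166²·(1 − 251/3166)·1210/251 = 4.4489868 × 10^7.
County 5: 18111²·(1 − 1173/18111)·183/1173 = 4.7858341 × 10^7.
Sum = 9.2348209 × 10^7.
SE = √(9.2348209 × 10^7) = 9609.8.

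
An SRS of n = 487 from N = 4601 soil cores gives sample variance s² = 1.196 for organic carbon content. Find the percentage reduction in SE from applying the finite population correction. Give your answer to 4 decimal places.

5.4403

f = n/N = 487/4601 = 0.10584656.
SE_no-fpc = √(s²/n) = 0.049556555; SE_fpc = √((1−f)s²/n) = 0.046860524.
Ratio = √(1−f) = 0.94559687. Reduction = 100·(1 − 0.94559687) = 5.4403%.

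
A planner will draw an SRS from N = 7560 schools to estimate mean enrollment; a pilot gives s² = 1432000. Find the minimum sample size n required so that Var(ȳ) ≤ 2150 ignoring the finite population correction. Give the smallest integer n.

Without fpc, n₀ = s²/D = 1432000/2150 = 666.0465.
Rounding up, n = 667.

667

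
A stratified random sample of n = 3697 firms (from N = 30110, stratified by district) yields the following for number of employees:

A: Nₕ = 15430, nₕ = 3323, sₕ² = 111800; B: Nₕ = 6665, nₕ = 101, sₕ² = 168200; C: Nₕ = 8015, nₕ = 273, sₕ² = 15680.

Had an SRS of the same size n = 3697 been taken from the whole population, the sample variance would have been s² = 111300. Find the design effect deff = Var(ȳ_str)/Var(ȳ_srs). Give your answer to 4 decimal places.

Var(ȳ_str) = Σ Wₕ²(1−fₕ)sₕ²/nₕ with Wₕ = Nₕ/30110:
  A: (15430/30110)²·(1−3323/15430)·111800/3323 = 6.9325406
  B: (6665/30110)²·(1−101/6665)·168200/101 = 80.362203
  C: (8015/30110)²·(1−273/8015)·15680/273 = 3.9311408
  → Var(ȳ_str) = 91.225884.
Var(ȳ_srs) = (1 − 3697/30110)·111300/3697 = 26.409045.
deff = 91.225884 / 26.409045 = 3.4543.

3.4543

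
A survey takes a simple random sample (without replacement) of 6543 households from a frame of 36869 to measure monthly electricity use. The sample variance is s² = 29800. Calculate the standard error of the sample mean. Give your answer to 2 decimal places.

Under SRS without replacement, Var(ȳ) = (1 − f)·s²/n with f = n/N = 6543/36869 = 0.17746616.
Var(ȳ) = (1 − 0.17746616)·29800/6543 = 0.82253384·4.5544857 = 3.7462186.
SE(ȳ) = √(3.7462186) = 1.94.

1.94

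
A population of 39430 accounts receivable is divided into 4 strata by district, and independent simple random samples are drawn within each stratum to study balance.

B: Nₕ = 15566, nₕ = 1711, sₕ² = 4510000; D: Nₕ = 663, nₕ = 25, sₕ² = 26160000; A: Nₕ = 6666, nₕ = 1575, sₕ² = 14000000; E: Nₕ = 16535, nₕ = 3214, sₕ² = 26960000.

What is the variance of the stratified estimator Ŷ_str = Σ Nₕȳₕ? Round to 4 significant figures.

Var(Ŷ_str) = Σₕ Nₕ²(1 − fₕ)sₕ²/nₕ.
B: 15566²·(1 − 1711/15566)·4510000/1711 = 5.6847332 × 10^11.
D: 663²·(1 − 25/663)·26160000/25 = 4.4262092 × 10^11.
A: 6666²·(1 − 1575/6666)·14000000/1575 = 3.0165872 × 10^11.
E: 16535²·(1 − 3214/16535)·26960000/3214 = 1.8476302 × 10^12.
Sum = 3.1603832 × 10^12.

3.160 × 10^12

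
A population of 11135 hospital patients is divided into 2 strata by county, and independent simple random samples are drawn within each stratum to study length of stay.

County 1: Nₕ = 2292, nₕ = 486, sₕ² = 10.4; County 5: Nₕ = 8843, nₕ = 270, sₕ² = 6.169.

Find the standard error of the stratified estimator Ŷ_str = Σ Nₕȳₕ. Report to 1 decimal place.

1349.3

Var(Ŷ_str) = Σₕ Nₕ²(1 − fₕ)sₕ²/nₕ.
County 1: 2292²·(1 − 486/2292)·10.4/486 = 88578.726.
County 5: 8843²·(1 − 270/8843)·6.169/270 = 1.7321419 × 10^6.
Sum = 1.8207206 × 10^6.
SE = √(1.8207206 × 10^6) = 1349.3.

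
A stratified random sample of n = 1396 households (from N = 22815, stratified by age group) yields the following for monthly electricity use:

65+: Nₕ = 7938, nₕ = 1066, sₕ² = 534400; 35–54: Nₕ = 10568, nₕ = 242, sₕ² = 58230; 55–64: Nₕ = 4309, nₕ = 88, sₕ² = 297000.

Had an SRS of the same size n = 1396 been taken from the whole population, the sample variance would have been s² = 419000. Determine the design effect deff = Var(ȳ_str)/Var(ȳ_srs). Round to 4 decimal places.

0.7840

Var(ȳ_str) = Σ Wₕ²(1−fₕ)sₕ²/nₕ with Wₕ = Nₕ/22815:
  65+: (7938/22815)²·(1−1066/7938)·534400/1066 = 52.53667
  35–54: (10568/22815)²·(1−242/10568)·58230/242 = 50.444684
  55–64: (4309/22815)²·(1−88/4309)·297000/88 = 117.9301
  → Var(ȳ_str) = 220.91145.
Var(ȳ_srs) = (1 − 1396/22815)·419000/1396 = 281.77816.
deff = 220.91145 / 281.77816 = 0.7840.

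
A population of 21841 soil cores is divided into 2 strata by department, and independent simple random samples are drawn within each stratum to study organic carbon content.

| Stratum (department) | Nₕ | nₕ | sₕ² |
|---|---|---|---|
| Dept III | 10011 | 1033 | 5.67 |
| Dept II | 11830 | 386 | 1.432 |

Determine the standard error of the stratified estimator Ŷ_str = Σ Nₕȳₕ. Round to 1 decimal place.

Var(Ŷ_str) = Σₕ Nₕ²(1 − fₕ)sₕ²/nₕ.
Dept III: 10011²·(1 − 1033/10011)·5.67/1033 = 493332.58.
Dept II: 11830²·(1 − 386/11830)·1.432/386 = 502248.11.
Sum = 995580.69.
SE = √(995580.69) = 997.8.

997.8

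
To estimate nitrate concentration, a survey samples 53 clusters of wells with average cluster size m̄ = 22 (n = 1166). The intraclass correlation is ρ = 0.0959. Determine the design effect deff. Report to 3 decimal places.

3.014

deff = 1 + (22 − 1)·0.0959 = 1 + 2.0139 = 3.0139.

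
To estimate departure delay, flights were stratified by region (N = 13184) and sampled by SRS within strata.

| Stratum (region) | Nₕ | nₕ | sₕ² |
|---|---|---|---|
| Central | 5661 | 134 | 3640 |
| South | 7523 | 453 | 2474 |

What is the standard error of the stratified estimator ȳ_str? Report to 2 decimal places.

2.56

Var(ȳ_str) = Σₕ Wₕ²(1 − fₕ)sₕ²/nₕ with Wₕ = Nₕ/N, N = 13184.
Central: Wₕ = 0.42938410; term = 0.42938410²·(1 − 0.02367073)·3640/134 = 4.8897293.
South: Wₕ = 0.57061590; term = 0.57061590²·(1 − 0.06021534)·2474/453 = 1.6711583.
Sum = 6.5608876.
SE = √(6.5608876) = 2.56.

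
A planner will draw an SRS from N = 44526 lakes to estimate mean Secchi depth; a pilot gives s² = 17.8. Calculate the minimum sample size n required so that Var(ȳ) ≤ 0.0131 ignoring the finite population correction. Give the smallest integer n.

1359

Without fpc, n₀ = s²/D = 17.8/0.0131 = 1358.7786.
Rounding up, n = 1359.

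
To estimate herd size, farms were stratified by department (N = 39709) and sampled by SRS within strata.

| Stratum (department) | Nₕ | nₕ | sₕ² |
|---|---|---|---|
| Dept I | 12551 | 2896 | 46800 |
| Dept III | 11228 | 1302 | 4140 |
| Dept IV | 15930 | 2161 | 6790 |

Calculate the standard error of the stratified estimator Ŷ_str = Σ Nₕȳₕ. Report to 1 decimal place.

54789.2

Var(Ŷ_str) = Σₕ Nₕ²(1 − fₕ)sₕ²/nₕ.
Dept I: 12551²·(1 − 2896/12551)·46800/2896 = 1.958294 × 10^9.
Dept III: 11228²·(1 − 1302/11228)·4140/1302 = 3.5437741 × 10^8.
Dept IV: 15930²·(1 − 2161/15930)·6790/2161 = 6.8918082 × 10^8.
Sum = 3.0018522 × 10^9.
SE = √(3.0018522 × 10^9) = 54789.2.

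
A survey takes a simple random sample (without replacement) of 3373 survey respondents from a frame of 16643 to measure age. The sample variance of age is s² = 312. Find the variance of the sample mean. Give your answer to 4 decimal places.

Under SRS without replacement, Var(ȳ) = (1 − f)·s²/n with f = n/N = 3373/16643 = 0.20266779.
Var(ȳ) = (1 − 0.20266779)·312/3373 = 0.79733221·0.092499259 = 0.073752639.

0.0738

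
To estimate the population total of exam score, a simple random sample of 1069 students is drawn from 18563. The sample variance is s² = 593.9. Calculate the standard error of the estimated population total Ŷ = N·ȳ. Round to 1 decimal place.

Var(Ŷ) = N²·Var(ȳ) = N²·(1 − n/N)·s²/n.
f = 1069/18563 = 0.05758767; Var(ȳ) = 0.94241233·593.9/1069 = 0.5235722.
Var(Ŷ) = 18563² · 0.5235722 = 1.8041511 × 10^8.
SE(Ŷ) = √(1.8041511 × 10^8) = 13431.9.

13431.9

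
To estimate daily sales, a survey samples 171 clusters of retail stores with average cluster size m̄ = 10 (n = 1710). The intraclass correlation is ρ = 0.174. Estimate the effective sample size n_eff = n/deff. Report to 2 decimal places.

deff = 1 + (10 − 1)·0.174 = 1 + 1.566 = 2.566.
n_eff = 1710 / 2.566 = 666.41.

666.41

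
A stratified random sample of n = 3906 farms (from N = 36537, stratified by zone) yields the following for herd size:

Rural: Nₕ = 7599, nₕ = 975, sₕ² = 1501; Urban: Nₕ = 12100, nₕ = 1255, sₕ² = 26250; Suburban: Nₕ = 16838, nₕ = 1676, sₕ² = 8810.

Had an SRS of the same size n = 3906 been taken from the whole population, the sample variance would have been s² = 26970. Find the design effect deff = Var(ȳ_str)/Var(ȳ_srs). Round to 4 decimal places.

0.5058

Var(ȳ_str) = Σ Wₕ²(1−fₕ)sₕ²/nₕ with Wₕ = Nₕ/36537:
  Rural: (7599/36537)²·(1−975/7599)·1501/975 = 0.058047975
  Urban: (12100/36537)²·(1−1255/12100)·26250/1255 = 2.056055
  Suburban: (16838/36537)²·(1−1676/16838)·8810/1676 = 1.0052709
  → Var(ȳ_str) = 3.1193739.
Var(ȳ_srs) = (1 − 3906/36537)·26970/3906 = 6.1666061.
deff = 3.1193739 / 6.1666061 = 0.5058.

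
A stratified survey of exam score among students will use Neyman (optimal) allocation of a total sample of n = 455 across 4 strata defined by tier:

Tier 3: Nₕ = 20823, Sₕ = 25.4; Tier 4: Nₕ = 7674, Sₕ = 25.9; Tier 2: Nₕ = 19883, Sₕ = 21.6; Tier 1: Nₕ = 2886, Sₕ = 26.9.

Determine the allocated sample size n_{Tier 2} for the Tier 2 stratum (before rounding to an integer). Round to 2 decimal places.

Neyman allocation: nₕ = n·NₕSₕ / Σⱼ NⱼSⱼ.
Σ NⱼSⱼ = 20823·25.4 + 7674·25.9 + 19883·21.6 + 2886·26.9 = 1.234767 × 10^6.
n_{Tier 2} = 455·19883·21.6 / (1.234767 × 10^6) = 158.26.

158.26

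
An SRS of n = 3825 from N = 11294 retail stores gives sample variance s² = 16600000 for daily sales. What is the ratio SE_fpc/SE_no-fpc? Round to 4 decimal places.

f = n/N = 3825/11294 = 0.33867540.
SE_no-fpc = √(s²/n) = 65.877684; SE_fpc = √((1−f)s²/n) = 53.572962.
Ratio = √(1−f) = 0.81321867.

0.8132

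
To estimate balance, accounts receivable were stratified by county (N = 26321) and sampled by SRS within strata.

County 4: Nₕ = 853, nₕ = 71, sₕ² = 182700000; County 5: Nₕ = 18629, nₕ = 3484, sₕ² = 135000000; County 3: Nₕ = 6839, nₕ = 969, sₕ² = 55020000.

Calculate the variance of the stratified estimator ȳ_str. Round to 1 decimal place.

21547.9

Var(ȳ_str) = Σₕ Wₕ²(1 − fₕ)sₕ²/nₕ with Wₕ = Nₕ/N, N = 26321.
County 4: Wₕ = 0.03240758; term = 0.03240758²·(1 − 0.08323564)·182700000/71 = 2477.6001.
County 5: Wₕ = 0.70776186; term = 0.70776186²·(1 − 0.18702024)·135000000/3484 = 15780.097.
County 3: Wₕ = 0.25983055; term = 0.25983055²·(1 − 0.14168738)·55020000/969 = 3290.2034.
Sum = 21547.901.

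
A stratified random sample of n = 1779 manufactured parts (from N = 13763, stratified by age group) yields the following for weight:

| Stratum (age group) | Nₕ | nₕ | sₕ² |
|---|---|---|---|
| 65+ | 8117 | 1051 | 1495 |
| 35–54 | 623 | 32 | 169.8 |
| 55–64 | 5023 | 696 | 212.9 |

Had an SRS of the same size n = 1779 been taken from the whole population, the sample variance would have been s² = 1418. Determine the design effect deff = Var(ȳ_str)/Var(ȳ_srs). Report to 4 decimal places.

Var(ȳ_str) = Σ Wₕ²(1−fₕ)sₕ²/nₕ with Wₕ = Nₕ/13763:
  65+: (8117/13763)²·(1−1051/8117)·1495/1051 = 0.43070651
  35–54: (623/13763)²·(1−32/623)·169.8/32 = 0.010314235
  55–64: (5023/13763)²·(1−696/5023)·212.9/696 = 0.035098639
  → Var(ȳ_str) = 0.47611938.
Var(ȳ_srs) = (1 − 1779/13763)·1418/1779 = 0.69404715.
deff = 0.47611938 / 0.69404715 = 0.6860.

0.6860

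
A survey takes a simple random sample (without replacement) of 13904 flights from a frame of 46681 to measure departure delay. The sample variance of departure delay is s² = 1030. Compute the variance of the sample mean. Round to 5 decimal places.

Under SRS without replacement, Var(ȳ) = (1 − f)·s²/n with f = n/N = 13904/46681 = 0.29785137.
Var(ȳ) = (1 − 0.29785137)·1030/13904 = 0.70214863·0.074079402 = 0.05201475.

0.05201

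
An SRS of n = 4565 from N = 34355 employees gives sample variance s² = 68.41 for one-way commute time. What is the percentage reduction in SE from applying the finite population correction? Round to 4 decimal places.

f = n/N = 4565/34355 = 0.13287731.
SE_no-fpc = √(s²/n) = 0.12241634; SE_fpc = √((1−f)s²/n) = 0.11399339.
Ratio = √(1−f) = 0.93119423. Reduction = 100·(1 − 0.93119423) = 6.8806%.

6.8806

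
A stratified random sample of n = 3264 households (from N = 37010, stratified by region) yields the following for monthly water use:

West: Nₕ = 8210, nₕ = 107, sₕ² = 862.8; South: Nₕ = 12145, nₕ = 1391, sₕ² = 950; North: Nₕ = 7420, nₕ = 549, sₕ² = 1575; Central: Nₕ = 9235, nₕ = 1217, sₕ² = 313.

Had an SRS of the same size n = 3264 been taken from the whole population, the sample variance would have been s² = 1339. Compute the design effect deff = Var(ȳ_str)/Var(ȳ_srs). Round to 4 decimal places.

Var(ȳ_str) = Σ Wₕ²(1−fₕ)sₕ²/nₕ with Wₕ = Nₕ/37010:
  West: (8210/37010)²·(1−107/8210)·862.8/107 = 0.39163111
  South: (12145/37010)²·(1−1391/12145)·950/1391 = 0.065121719
  North: (7420/37010)²·(1−549/7420)·1575/549 = 0.10678098
  Central: (9235/37010)²·(1−1217/9235)·313/1217 = 0.013903321
  → Var(ȳ_str) = 0.57743713.
Var(ȳ_srs) = (1 − 3264/37010)·1339/3264 = 0.37405343.
deff = 0.57743713 / 0.37405343 = 1.5437.

1.5437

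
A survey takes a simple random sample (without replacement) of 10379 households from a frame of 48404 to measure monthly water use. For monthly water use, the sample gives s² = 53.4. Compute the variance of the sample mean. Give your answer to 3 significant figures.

0.00404

Under SRS without replacement, Var(ȳ) = (1 − f)·s²/n with f = n/N = 10379/48404 = 0.21442443.
Var(ȳ) = (1 − 0.21442443)·53.4/10379 = 0.78557557·0.0051450043 = 0.0040417897.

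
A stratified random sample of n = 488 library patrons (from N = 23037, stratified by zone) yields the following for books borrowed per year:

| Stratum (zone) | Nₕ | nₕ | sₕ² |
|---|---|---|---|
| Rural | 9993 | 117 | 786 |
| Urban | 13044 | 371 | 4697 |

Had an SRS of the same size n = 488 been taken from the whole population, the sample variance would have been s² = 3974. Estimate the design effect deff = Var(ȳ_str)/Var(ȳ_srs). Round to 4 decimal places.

0.6515

Var(ȳ_str) = Σ Wₕ²(1−fₕ)sₕ²/nₕ with Wₕ = Nₕ/23037:
  Rural: (9993/23037)²·(1−117/9993)·786/117 = 1.2492858
  Urban: (13044/23037)²·(1−371/13044)·4697/371 = 3.9435289
  → Var(ȳ_str) = 5.1928147.
Var(ȳ_srs) = (1 − 488/23037)·3974/488 = 7.9709375.
deff = 5.1928147 / 7.9709375 = 0.6515.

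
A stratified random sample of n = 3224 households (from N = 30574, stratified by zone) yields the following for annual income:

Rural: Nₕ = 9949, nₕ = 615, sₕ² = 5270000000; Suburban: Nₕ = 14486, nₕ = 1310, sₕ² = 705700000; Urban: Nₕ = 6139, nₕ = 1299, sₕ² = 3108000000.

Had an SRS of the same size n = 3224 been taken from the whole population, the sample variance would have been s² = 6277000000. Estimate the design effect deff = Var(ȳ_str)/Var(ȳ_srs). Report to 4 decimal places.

0.5956

Var(ȳ_str) = Σ Wₕ²(1−fₕ)sₕ²/nₕ with Wₕ = Nₕ/30574:
  Rural: (9949/30574)²·(1−615/9949)·5270000000/615 = 851291.32
  Suburban: (14486/30574)²·(1−1310/14486)·705700000/1310 = 109995.87
  Urban: (6139/30574)²·(1−1299/6139)·3108000000/1299 = 76051.946
  → Var(ȳ_str) = 1.0373391 × 10^6.
Var(ȳ_srs) = (1 − 3224/30574)·6277000000/3224 = 1.7416551 × 10^6.
deff = (1.0373391 × 10^6) / (1.7416551 × 10^6) = 0.5956.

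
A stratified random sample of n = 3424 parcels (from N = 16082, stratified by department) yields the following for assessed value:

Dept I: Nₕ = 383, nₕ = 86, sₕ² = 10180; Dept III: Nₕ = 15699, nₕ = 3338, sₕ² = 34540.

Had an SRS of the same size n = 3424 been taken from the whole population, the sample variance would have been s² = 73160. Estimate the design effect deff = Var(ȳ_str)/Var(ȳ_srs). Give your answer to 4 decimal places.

0.4647

Var(ȳ_str) = Σ Wₕ²(1−fₕ)sₕ²/nₕ with Wₕ = Nₕ/16082:
  Dept I: (383/16082)²·(1−86/383)·10180/86 = 0.05206243
  Dept III: (15699/16082)²·(1−3338/15699)·34540/3338 = 7.7639277
  → Var(ȳ_str) = 7.8159901.
Var(ȳ_srs) = (1 − 3424/16082)·73160/3424 = 16.817637.
deff = 7.8159901 / 16.817637 = 0.4647.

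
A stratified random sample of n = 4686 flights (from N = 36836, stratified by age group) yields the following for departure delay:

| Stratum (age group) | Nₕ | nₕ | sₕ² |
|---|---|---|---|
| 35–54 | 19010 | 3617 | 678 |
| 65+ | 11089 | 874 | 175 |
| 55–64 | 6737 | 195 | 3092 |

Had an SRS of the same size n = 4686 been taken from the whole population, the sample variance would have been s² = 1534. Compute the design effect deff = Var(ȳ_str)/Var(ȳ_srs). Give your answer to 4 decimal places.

Var(ȳ_str) = Σ Wₕ²(1−fₕ)sₕ²/nₕ with Wₕ = Nₕ/36836:
  35–54: (19010/36836)²·(1−3617/19010)·678/3617 = 0.040424219
  65+: (11089/36836)²·(1−874/11089)·175/874 = 0.016715233
  55–64: (6737/36836)²·(1−195/6737)·3092/195 = 0.51503534
  → Var(ȳ_str) = 0.57217479.
Var(ȳ_srs) = (1 − 4686/36836)·1534/4686 = 0.28571404.
deff = 0.57217479 / 0.28571404 = 2.0026.

2.0026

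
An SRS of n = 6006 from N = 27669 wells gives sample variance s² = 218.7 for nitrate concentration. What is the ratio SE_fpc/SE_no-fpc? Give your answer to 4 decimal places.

f = n/N = 6006/27669 = 0.21706603.
SE_no-fpc = √(s²/n) = 0.19082344; SE_fpc = √((1−f)s²/n) = 0.16884737.
Ratio = √(1−f) = 0.88483556.

0.8848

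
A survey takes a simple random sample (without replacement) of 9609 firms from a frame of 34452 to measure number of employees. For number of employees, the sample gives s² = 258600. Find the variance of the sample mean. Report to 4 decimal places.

Under SRS without replacement, Var(ȳ) = (1 − f)·s²/n with f = n/N = 9609/34452 = 0.27890979.
Var(ȳ) = (1 − 0.27890979)·258600/9609 = 0.72109021·26.91227 = 19.406174.

19.4062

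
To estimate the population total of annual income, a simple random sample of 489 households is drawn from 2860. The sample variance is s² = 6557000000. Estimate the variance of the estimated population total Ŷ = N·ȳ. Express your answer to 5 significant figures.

9.0927 × 10^13

Var(Ŷ) = N²·Var(ȳ) = N²·(1 − n/N)·s²/n.
f = 489/2860 = 0.17097902; Var(ȳ) = 0.82902098·6557000000/489 = 1.1116341 × 10^7.
Var(Ŷ) = 2860² · (1.1116341 × 10^7) = 9.0927223 × 10^13.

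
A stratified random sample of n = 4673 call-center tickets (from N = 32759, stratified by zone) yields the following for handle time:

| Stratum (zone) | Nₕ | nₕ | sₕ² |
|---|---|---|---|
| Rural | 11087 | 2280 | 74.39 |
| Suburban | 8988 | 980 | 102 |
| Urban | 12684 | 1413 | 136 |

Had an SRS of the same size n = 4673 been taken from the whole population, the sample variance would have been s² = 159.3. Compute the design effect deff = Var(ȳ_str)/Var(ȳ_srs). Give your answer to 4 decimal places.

0.7791

Var(ȳ_str) = Σ Wₕ²(1−fₕ)sₕ²/nₕ with Wₕ = Nₕ/32759:
  Rural: (11087/32759)²·(1−2280/11087)·74.39/2280 = 0.0029686602
  Suburban: (8988/32759)²·(1−980/8988)·102/980 = 0.0069807157
  Urban: (12684/32759)²·(1−1413/12684)·136/1413 = 0.012821952
  → Var(ȳ_str) = 0.022771328.
Var(ȳ_srs) = (1 − 4673/32759)·159.3/4673 = 0.029226664.
deff = 0.022771328 / 0.029226664 = 0.7791.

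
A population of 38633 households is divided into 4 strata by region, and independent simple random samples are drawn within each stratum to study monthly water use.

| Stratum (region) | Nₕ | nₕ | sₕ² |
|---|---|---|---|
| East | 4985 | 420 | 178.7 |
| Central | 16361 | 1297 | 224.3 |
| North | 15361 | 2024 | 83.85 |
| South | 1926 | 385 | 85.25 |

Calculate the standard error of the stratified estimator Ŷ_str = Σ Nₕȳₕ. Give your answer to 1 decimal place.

Var(Ŷ_str) = Σₕ Nₕ²(1 − fₕ)sₕ²/nₕ.
East: 4985²·(1 − 420/4985)·178.7/420 = 9.6823596 × 10^6.
Central: 16361²·(1 − 1297/16361)·224.3/1297 = 4.2622552 × 10^7.
North: 15361²·(1 − 2024/15361)·83.85/2024 = 8.4873126 × 10^6.
South: 1926²·(1 − 385/1926)·85.25/385 = 657192.47.
Sum = 6.1449417 × 10^7.
SE = √(6.1449417 × 10^7) = 7839.0.

7839.0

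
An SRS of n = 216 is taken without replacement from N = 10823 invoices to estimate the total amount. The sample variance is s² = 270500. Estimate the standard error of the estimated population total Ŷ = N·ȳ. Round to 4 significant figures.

379200

Var(Ŷ) = N²·Var(ȳ) = N²·(1 − n/N)·s²/n.
f = 216/10823 = 0.01995750; Var(ȳ) = 0.98004250·270500/216 = 1227.3217.
Var(Ŷ) = 10823² · 1227.3217 = 1.4376519 × 10^11.
SE(Ŷ) = √(1.4376519 × 10^11) = 379200.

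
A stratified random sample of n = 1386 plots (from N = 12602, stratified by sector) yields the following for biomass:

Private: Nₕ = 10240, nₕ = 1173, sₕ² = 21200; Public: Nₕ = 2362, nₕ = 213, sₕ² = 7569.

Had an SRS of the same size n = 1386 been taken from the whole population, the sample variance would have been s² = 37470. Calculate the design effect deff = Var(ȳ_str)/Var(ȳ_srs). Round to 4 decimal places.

Var(ȳ_str) = Σ Wₕ²(1−fₕ)sₕ²/nₕ with Wₕ = Nₕ/12602:
  Private: (10240/12602)²·(1−1173/10240)·21200/1173 = 10.566289
  Public: (2362/12602)²·(1−213/2362)·7569/213 = 1.1357853
  → Var(ȳ_str) = 11.702074.
Var(ȳ_srs) = (1 − 1386/12602)·37470/1386 = 24.061294.
deff = 11.702074 / 24.061294 = 0.4863.

0.4863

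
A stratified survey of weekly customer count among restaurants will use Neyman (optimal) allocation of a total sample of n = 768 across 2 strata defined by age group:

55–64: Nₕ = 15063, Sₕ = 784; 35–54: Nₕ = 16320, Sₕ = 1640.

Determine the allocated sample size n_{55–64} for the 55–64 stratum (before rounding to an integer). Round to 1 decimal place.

Neyman allocation: nₕ = n·NₕSₕ / Σⱼ NⱼSⱼ.
Σ NⱼSⱼ = 15063·784 + 16320·1640 = 3.8574192 × 10^7.
n_{55–64} = 768·15063·784 / (3.8574192 × 10^7) = 235.1.

235.1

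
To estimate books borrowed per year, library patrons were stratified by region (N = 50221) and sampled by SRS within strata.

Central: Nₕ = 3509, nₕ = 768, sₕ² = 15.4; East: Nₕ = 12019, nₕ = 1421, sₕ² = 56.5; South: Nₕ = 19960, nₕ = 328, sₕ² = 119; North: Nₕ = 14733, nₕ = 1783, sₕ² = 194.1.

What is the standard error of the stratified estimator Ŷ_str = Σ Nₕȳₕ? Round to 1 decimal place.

12969.0

Var(Ŷ_str) = Σₕ Nₕ²(1 − fₕ)sₕ²/nₕ.
Central: 3509²·(1 − 768/3509)·15.4/768 = 192864.33.
East: 12019²·(1 − 1421/12019)·56.5/1421 = 5.0646171 × 10^6.
South: 19960²·(1 − 328/19960)·119/328 = 1.421668 × 10^8.
North: 14733²·(1 − 1783/14733)·194.1/1783 = 2.0769936 × 10^7.
Sum = 1.6819422 × 10^8.
SE = √(1.6819422 × 10^8) = 12969.0.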